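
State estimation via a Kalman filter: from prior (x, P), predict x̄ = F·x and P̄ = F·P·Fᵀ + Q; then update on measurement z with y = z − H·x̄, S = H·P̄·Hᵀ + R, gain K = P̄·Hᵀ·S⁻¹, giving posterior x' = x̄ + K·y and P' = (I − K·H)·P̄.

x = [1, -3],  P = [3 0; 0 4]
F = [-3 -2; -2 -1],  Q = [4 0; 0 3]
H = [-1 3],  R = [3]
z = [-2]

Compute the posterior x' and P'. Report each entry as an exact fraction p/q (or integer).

x̄ = F·x = [3, 1]
P̄ = F·P·Fᵀ + Q = [47 26; 26 19]
y = z − H·x̄ = [-2]
S = H·P̄·Hᵀ + R = [65]
K = P̄·Hᵀ·S⁻¹ = [31/65; 31/65]
x' = x̄ + K·y = [133/65, 3/65]
P' = (I − K·H)·P̄ = [2094/65 729/65; 729/65 274/65]

x' = [133/65, 3/65]
P' = [2094/65 729/65; 729/65 274/65]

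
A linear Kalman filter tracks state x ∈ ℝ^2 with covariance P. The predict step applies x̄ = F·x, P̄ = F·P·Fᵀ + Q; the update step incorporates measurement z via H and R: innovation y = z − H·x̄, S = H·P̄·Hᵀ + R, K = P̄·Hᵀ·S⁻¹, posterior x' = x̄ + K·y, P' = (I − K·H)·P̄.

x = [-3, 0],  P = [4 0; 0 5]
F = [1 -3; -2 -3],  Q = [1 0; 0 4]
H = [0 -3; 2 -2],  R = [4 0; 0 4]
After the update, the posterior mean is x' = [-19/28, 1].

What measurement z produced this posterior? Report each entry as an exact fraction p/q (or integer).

z = [-3, -3]

x̄ = F·x = [-3, 6]
P̄ = F·P·Fᵀ + Q = [50 37; 37 65]
S = H·P̄·Hᵀ + R = [589 168; 168 168]
K = P̄·Hᵀ·S⁻¹ = [-137/421 16981/35364; -139/421 -4/1263]
x' − x̄ = [65/28, -5] = K·y
y = (KᵀK)⁻¹·Kᵀ·(x' − x̄) = [15, 15]
z = y + H·x̄ = [15, 15] + [-18, -18] = [-3, -3]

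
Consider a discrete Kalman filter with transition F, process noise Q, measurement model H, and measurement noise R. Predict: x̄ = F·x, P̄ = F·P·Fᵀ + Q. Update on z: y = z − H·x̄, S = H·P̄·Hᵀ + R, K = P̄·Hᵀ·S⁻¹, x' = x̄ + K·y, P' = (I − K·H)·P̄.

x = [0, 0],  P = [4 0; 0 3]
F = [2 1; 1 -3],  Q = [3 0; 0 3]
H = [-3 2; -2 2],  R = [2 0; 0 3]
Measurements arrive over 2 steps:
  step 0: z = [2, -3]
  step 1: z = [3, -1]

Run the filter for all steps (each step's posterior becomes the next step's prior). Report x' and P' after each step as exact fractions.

step 0: x̄ = F·x = [0, 0]
step 0: P̄ = F·P·Fᵀ + Q = [22 -1; -1 34]
step 0: y = z − H·x̄ = [2, -3]
step 0: S = H·P̄·Hᵀ + R = [348 278; 278 235]
step 0: K = P̄·Hᵀ·S⁻¹ = [-399/562 181/281; -2775/4496 2311/2248]
step 0: x' = x̄ + K·y = [-942/281, -2427/562]
step 0: P' = (I − K·H)·P̄ = [942/281 2427/562; 2427/562 26349/4496]
step 1: x̄ = F·x = [-6195/562, 5397/562]
step 1: P̄ = F·P·Fᵀ + Q = [177789/4496 -145983/4496; -145983/4496 149205/4496]
step 1: y = z − H·x̄ = [-27693/562, -11873/281]
step 1: S = H·P̄·Hᵀ + R = [3957709/4496 390423/562; 390423/562 155583/281]
step 1: K = P̄·Hᵀ·S⁻¹ = [-790727/2385039 1115152/7155117; -270163/2385039 2713856/7155117]
step 1: x' = x̄ + K·y = [-9098827/7155117, -6018125/7155117]
step 1: P' = (I − K·H)·P̄ = [2696606/2385039 3254182/2385039; 3254182/2385039 4611110/2385039]

step 0: x' = [-942/281, -2427/562], P' = [942/281 2427/562; 2427/562 26349/4496]
step 1: x' = [-9098827/7155117, -6018125/7155117], P' = [2696606/2385039 3254182/2385039; 3254182/2385039 4611110/2385039]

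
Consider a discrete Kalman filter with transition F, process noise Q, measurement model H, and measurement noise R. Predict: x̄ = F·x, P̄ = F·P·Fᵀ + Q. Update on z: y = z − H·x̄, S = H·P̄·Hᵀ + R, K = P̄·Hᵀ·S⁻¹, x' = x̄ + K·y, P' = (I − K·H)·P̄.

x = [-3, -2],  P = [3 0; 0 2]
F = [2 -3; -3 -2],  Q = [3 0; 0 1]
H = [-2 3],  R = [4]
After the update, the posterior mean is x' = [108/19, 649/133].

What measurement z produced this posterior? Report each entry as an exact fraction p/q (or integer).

x̄ = F·x = [0, 13]
P̄ = F·P·Fᵀ + Q = [33 -6; -6 36]
S = H·P̄·Hᵀ + R = [532]
K = P̄·Hᵀ·S⁻¹ = [-3/19; 30/133]
x' − x̄ = [108/19, -1080/133] = K·y
y = (KᵀK)⁻¹·Kᵀ·(x' − x̄) = [-36]
z = y + H·x̄ = [-36] + [39] = [3]

z = [3]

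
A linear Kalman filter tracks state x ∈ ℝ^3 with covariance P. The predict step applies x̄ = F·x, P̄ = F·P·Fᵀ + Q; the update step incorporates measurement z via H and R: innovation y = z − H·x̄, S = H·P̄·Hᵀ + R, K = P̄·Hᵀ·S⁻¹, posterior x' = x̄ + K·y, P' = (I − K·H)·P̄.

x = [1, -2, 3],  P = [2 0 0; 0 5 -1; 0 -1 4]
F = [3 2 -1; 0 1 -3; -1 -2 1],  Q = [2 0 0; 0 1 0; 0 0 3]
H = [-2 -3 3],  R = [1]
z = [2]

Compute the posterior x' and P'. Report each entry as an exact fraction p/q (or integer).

x' = [1489/440, -7727/2200, -639/1100]
P' = [975/88 -3713/440 -241/220; -3713/440 22079/2200 4803/1100; -241/220 4803/1100 2021/550]

x̄ = F·x = [-4, -11, 6]
P̄ = F·P·Fᵀ + Q = [48 29 -34; 29 48 -29; -34 -29 33]
y = z − H·x̄ = [-57]
S = H·P̄·Hᵀ + R = [2200]
K = P̄·Hᵀ·S⁻¹ = [-57/440; -289/2200; 127/1100]
x' = x̄ + K·y = [1489/440, -7727/2200, -639/1100]
P' = (I − K·H)·P̄ = [975/88 -3713/440 -241/220; -3713/440 22079/2200 4803/1100; -241/220 4803/1100 2021/550]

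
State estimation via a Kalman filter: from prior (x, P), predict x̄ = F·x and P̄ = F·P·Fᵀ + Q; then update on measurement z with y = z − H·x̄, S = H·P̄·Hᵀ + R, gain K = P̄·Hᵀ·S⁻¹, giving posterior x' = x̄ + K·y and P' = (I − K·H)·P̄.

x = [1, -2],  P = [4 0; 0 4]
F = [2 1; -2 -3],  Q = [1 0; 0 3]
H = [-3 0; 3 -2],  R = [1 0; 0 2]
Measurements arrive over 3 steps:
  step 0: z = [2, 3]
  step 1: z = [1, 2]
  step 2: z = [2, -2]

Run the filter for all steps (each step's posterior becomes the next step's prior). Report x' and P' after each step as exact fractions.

step 0: x' = [-7847/14481, -30688/14481], P' = [1526/14481 2170/14481; 2170/14481 10127/14481]
step 1: x' = [-1363404/5762833, -5836806/5762833], P' = [546062/5762833 706160/5762833; 706160/5762833 7173505/11525666]
step 2: x' = [-4943282178/8211355181, 2172468910/8211355181], P' = [777975662/8211355181 1006437510/8211355181; 1006437510/8211355181 5104566692/8211355181]

step 0: x̄ = F·x = [0, 4]
step 0: P̄ = F·P·Fᵀ + Q = [21 -28; -28 55]
step 0: y = z − H·x̄ = [2, 11]
step 0: S = H·P̄·Hᵀ + R = [190 -357; -357 747]
step 0: K = P̄·Hᵀ·S⁻¹ = [-1526/4827 119/14481; -2170/4827 -6872/14481]
step 0: x' = x̄ + K·y = [-7847/14481, -30688/14481]
step 0: P' = (I − K·H)·P̄ = [1526/14481 2170/14481; 2170/14481 10127/14481]
step 1: x̄ = F·x = [-46382/14481, 107758/14481]
step 1: P̄ = F·P·Fᵀ + Q = [39392/14481 -53845/14481; -53845/14481 166730/14481]
step 1: y = z − H·x̄ = [-41555/4827, 383624/14481]
step 1: S = H·P̄·Hᵀ + R = [41001/1609 -225866/4827; -225866/4827 1696550/14481]
step 1: K = P̄·Hᵀ·S⁻¹ = [-1638186/5762833 112933/5762833; -2118480/5762833 -5055025/11525666]
step 1: x' = x̄ + K·y = [-1363404/5762833, -5836806/5762833]
step 1: P' = (I − K·H)·P̄ = [546062/5762833 706160/5762833; 706160/5762833 7173505/11525666]
step 2: x̄ = F·x = [-8563614/5762833, 20237226/5762833]
step 2: P̄ = F·P·Fᵀ + Q = [28716947/11525666 -37187571/11525666; -37187571/11525666 120454879/11525666]
step 2: y = z − H·x̄ = [-14165176/5762833, 54639628/5762833]
step 2: S = H·P̄·Hᵀ + R = [269978189/11525666 -481577949/11525666; -481577949/11525666 1209574223/11525666]
step 2: K = P̄·Hᵀ·S⁻¹ = [-2333926986/8211355181 160525983/8211355181; -3019312530/8211355181 -3594910427/8211355181]
step 2: x' = x̄ + K·y = [-4943282178/8211355181, 2172468910/8211355181]
step 2: P' = (I − K·H)·P̄ = [777975662/8211355181 1006437510/8211355181; 1006437510/8211355181 5104566692/8211355181]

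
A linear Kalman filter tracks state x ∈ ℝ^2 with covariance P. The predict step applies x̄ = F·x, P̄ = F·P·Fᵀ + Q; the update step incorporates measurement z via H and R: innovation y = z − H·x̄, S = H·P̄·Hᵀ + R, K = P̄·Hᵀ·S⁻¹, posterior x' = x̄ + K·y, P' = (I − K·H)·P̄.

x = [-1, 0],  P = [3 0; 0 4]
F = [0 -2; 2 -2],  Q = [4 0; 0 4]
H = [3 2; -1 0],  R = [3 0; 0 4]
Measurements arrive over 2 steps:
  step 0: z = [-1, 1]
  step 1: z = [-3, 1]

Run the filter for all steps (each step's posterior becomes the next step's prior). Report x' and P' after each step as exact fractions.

step 0: x̄ = F·x = [0, -2]
step 0: P̄ = F·P·Fᵀ + Q = [20 16; 16 32]
step 0: y = z − H·x̄ = [3, 1]
step 0: S = H·P̄·Hᵀ + R = [503 -92; -92 24]
step 0: K = P̄·Hᵀ·S⁻¹ = [46/451 -399/902; 152/451 282/451]
step 0: x' = x̄ + K·y = [-3/22, -4/11]
step 0: P' = (I − K·H)·P̄ = [798/451 -1128/451; -1128/451 1920/451]
step 1: x̄ = F·x = [8/11, 5/11]
step 1: P̄ = F·P·Fᵀ + Q = [9484/451 12192/451; 12192/451 21700/451]
step 1: y = z − H·x̄ = [-67/11, 19/11]
step 1: S = H·P̄·Hᵀ + R = [319813/451 -52836/451; -52836/451 11288/451]
step 1: K = P̄·Hᵀ·S⁻¹ = [1554/13343 -133849/453662; 4216/13343 90480/226831]
step 1: x' = x̄ + K·y = [-223077/453662, -177159/226831]
step 1: P' = (I − K·H)·P̄ = [267698/226831 -361920/226831; -361920/226831 650388/226831]

step 0: x' = [-3/22, -4/11], P' = [798/451 -1128/451; -1128/451 1920/451]
step 1: x' = [-223077/453662, -177159/226831], P' = [267698/226831 -361920/226831; -361920/226831 650388/226831]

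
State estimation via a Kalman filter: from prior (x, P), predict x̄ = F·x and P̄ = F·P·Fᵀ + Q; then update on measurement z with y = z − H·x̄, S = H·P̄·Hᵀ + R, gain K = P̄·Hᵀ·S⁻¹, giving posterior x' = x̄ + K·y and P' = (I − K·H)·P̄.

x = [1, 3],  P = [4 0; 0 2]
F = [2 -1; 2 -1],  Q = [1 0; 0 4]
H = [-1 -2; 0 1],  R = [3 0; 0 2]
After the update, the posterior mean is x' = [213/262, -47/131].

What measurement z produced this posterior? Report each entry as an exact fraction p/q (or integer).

x̄ = F·x = [-1, -1]
P̄ = F·P·Fᵀ + Q = [19 18; 18 22]
S = H·P̄·Hᵀ + R = [182 -62; -62 24]
K = P̄·Hᵀ·S⁻¹ = [-51/131 -67/262; -31/131 40/131]
x' − x̄ = [475/262, 84/131] = K·y
y = (KᵀK)⁻¹·Kᵀ·(x' − x̄) = [-4, -1]
z = y + H·x̄ = [-4, -1] + [3, -1] = [-1, -2]

z = [-1, -2]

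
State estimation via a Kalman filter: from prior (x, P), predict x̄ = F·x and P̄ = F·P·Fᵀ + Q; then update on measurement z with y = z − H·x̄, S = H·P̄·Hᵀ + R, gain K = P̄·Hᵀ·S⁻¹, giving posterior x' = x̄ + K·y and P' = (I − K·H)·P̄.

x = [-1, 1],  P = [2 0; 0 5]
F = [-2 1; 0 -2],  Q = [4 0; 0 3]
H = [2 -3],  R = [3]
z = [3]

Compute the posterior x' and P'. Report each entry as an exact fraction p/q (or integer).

x̄ = F·x = [3, -2]
P̄ = F·P·Fᵀ + Q = [17 -10; -10 23]
y = z − H·x̄ = [-9]
S = H·P̄·Hᵀ + R = [398]
K = P̄·Hᵀ·S⁻¹ = [32/199; -89/398]
x' = x̄ + K·y = [309/199, 5/398]
P' = (I − K·H)·P̄ = [1335/199 858/199; 858/199 1233/398]

x' = [309/199, 5/398]
P' = [1335/199 858/199; 858/199 1233/398]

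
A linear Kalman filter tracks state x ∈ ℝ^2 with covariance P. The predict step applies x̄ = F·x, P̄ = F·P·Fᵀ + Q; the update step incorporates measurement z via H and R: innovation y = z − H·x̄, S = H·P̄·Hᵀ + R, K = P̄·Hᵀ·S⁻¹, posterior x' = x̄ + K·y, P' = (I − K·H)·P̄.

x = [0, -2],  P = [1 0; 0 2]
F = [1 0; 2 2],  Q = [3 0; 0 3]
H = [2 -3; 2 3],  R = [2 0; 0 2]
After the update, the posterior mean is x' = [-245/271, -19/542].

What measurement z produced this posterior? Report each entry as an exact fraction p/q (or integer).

z = [-2, -2]

x̄ = F·x = [0, -4]
P̄ = F·P·Fᵀ + Q = [4 2; 2 15]
S = H·P̄·Hᵀ + R = [129 -119; -119 177]
K = P̄·Hᵀ·S⁻¹ = [505/2168 511/2168; -713/4336 721/4336]
x' − x̄ = [-245/271, 2149/542] = K·y
y = (KᵀK)⁻¹·Kᵀ·(x' − x̄) = [-14, 10]
z = y + H·x̄ = [-14, 10] + [12, -12] = [-2, -2]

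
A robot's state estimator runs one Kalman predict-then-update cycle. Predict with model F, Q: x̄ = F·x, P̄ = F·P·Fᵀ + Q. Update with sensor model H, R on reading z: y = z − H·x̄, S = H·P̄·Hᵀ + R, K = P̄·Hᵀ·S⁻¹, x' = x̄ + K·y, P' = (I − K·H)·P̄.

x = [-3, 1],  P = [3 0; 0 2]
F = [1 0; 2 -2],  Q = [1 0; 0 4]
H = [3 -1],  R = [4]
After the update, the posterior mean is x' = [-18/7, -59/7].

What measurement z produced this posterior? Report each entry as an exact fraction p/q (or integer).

z = [1]

x̄ = F·x = [-3, -8]
P̄ = F·P·Fᵀ + Q = [4 6; 6 24]
S = H·P̄·Hᵀ + R = [28]
K = P̄·Hᵀ·S⁻¹ = [3/14; -3/14]
x' − x̄ = [3/7, -3/7] = K·y
y = (KᵀK)⁻¹·Kᵀ·(x' − x̄) = [2]
z = y + H·x̄ = [2] + [-1] = [1]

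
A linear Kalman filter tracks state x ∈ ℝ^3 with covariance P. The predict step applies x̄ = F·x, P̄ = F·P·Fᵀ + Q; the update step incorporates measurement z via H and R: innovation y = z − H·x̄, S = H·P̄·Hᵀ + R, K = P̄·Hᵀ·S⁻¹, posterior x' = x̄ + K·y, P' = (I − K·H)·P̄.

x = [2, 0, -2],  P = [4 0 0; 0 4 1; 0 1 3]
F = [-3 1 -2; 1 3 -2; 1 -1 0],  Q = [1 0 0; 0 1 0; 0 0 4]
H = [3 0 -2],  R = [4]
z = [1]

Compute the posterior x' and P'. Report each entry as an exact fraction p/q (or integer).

x' = [603/661, 4230/661, 596/661]
P' = [1764/661 -1556/661 2296/661; -1556/661 26525/661 -2382/661; 2296/661 -2382/661 3576/661]

x̄ = F·x = [-2, 6, 2]
P̄ = F·P·Fᵀ + Q = [49 4 -14; 4 41 -6; -14 -6 12]
y = z − H·x̄ = [11]
S = H·P̄·Hᵀ + R = [661]
K = P̄·Hᵀ·S⁻¹ = [175/661; 24/661; -66/661]
x' = x̄ + K·y = [603/661, 4230/661, 596/661]
P' = (I − K·H)·P̄ = [1764/661 -1556/661 2296/661; -1556/661 26525/661 -2382/661; 2296/661 -2382/661 3576/661]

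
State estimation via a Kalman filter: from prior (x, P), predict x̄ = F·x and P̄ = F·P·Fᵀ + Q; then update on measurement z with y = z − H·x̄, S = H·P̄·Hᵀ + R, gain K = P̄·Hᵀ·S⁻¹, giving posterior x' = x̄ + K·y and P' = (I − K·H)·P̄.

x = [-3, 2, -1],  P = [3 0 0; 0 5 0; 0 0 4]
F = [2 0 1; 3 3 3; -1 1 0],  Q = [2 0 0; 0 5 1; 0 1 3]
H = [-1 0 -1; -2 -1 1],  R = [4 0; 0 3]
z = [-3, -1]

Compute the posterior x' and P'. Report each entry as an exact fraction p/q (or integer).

x̄ = F·x = [-7, -6, 5]
P̄ = F·P·Fᵀ + Q = [18 30 -6; 30 113 7; -6 7 11]
y = z − H·x̄ = [-5, -26]
S = H·P̄·Hᵀ + R = [21 56; 56 329]
K = P̄·Hᵀ·S⁻¹ = [12/539 -120/539; -411/539 -202/539; -33/49 8/49]
x' = x̄ + K·y = [-713/539, 4073/539, 202/49]
P' = (I − K·H)·P̄ = [1206/539 -3306/539 -114/49; -3306/539 12168/539 450/49; -114/49 450/49 246/49]

x' = [-713/539, 4073/539, 202/49]
P' = [1206/539 -3306/539 -114/49; -3306/539 12168/539 450/49; -114/49 450/49 246/49]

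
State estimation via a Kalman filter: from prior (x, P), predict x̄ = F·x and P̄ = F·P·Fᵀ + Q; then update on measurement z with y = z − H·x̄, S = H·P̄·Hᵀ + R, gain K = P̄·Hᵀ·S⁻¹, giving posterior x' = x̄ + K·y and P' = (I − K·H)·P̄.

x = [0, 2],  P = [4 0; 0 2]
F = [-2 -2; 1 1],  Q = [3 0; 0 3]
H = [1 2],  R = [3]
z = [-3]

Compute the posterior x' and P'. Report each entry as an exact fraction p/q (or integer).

x̄ = F·x = [-4, 2]
P̄ = F·P·Fᵀ + Q = [27 -12; -12 9]
y = z − H·x̄ = [-3]
S = H·P̄·Hᵀ + R = [18]
K = P̄·Hᵀ·S⁻¹ = [1/6; 1/3]
x' = x̄ + K·y = [-9/2, 1]
P' = (I − K·H)·P̄ = [53/2 -13; -13 7]

x' = [-9/2, 1]
P' = [53/2 -13; -13 7]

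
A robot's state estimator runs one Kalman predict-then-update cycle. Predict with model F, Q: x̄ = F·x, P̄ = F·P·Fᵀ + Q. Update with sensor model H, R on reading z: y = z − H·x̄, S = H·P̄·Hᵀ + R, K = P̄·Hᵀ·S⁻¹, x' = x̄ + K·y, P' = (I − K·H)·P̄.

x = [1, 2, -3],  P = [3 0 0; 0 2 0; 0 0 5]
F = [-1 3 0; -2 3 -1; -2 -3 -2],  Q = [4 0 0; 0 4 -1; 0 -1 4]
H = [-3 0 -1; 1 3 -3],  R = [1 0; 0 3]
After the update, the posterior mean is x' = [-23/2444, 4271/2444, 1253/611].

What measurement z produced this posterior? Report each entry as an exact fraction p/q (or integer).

z = [-2, -1]

x̄ = F·x = [5, 7, -2]
P̄ = F·P·Fᵀ + Q = [25 24 -12; 24 39 3; -12 3 54]
S = H·P̄·Hᵀ + R = [208 -234; -234 1027]
K = P̄·Hᵀ·S⁻¹ = [-2583/12220 497/6110; -273/940 381/6110; -1098/3055 -57/235]
x' − x̄ = [-12243/2444, -12837/2444, 2475/611] = K·y
y = (KᵀK)⁻¹·Kᵀ·(x' − x̄) = [11, -33]
z = y + H·x̄ = [11, -33] + [-13, 32] = [-2, -1]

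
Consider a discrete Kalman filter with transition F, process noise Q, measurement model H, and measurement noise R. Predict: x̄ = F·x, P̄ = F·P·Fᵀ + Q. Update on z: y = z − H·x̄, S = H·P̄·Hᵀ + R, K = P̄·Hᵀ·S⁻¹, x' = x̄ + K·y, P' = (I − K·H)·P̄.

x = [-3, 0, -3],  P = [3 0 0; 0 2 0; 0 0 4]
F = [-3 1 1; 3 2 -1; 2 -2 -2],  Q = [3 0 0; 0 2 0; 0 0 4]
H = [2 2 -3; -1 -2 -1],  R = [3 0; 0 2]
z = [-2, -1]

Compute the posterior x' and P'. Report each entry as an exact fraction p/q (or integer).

x̄ = F·x = [6, -6, 0]
P̄ = F·P·Fᵀ + Q = [36 -27 -30; -27 41 18; -30 18 40]
y = z − H·x̄ = [-2, -7]
S = H·P̄·Hᵀ + R = [599 88; 88 146]
K = P̄·Hᵀ·S⁻¹ = [1924/13285 3208/13285; 438/13285 -13813/26570; -8488/39855 -7441/39855]
x' = x̄ + K·y = [53406/13285, -64481/26570, 23021/13285]
P' = (I − K·H)·P̄ = [116484/13285 -74487/13285 26074/13285; -74487/13285 103797/26570 -15497/13285; 26074/13285 -15497/13285 29642/39855]

x' = [53406/13285, -64481/26570, 23021/13285]
P' = [116484/13285 -74487/13285 26074/13285; -74487/13285 103797/26570 -15497/13285; 26074/13285 -15497/13285 29642/39855]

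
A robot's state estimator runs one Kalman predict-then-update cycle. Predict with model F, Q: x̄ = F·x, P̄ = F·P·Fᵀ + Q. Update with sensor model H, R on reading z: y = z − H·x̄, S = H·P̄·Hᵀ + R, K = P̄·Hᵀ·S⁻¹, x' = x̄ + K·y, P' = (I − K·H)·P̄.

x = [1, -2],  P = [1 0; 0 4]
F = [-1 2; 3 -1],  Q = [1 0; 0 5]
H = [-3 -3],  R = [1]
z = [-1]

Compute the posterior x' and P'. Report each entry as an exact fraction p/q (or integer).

x̄ = F·x = [-5, 5]
P̄ = F·P·Fᵀ + Q = [18 -11; -11 18]
y = z − H·x̄ = [-1]
S = H·P̄·Hᵀ + R = [127]
K = P̄·Hᵀ·S⁻¹ = [-21/127; -21/127]
x' = x̄ + K·y = [-614/127, 656/127]
P' = (I − K·H)·P̄ = [1845/127 -1838/127; -1838/127 1845/127]

x' = [-614/127, 656/127]
P' = [1845/127 -1838/127; -1838/127 1845/127]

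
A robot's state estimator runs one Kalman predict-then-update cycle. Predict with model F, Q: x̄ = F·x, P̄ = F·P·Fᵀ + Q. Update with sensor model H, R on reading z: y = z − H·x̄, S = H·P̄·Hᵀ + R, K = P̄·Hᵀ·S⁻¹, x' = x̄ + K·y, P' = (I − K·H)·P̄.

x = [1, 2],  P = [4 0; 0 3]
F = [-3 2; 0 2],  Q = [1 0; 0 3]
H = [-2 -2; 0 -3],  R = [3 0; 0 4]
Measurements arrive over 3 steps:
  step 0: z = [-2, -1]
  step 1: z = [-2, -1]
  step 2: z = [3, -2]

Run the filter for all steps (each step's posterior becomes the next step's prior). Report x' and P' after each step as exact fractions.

step 0: x̄ = F·x = [1, 4]
step 0: P̄ = F·P·Fᵀ + Q = [49 12; 12 15]
step 0: y = z − H·x̄ = [8, 11]
step 0: S = H·P̄·Hᵀ + R = [355 162; 162 139]
step 0: K = P̄·Hᵀ·S⁻¹ = [-11126/23101 6984/23101; -216/23101 -7227/23101]
step 0: x' = x̄ + K·y = [10917/23101, 11179/23101]
step 0: P' = (I − K·H)·P̄ = [26001/23101 -9312/23101; -9312/23101 9636/23101]
step 1: x̄ = F·x = [-10393/23101, 22358/23101]
step 1: P̄ = F·P·Fᵀ + Q = [407398/23101 94416/23101; 94416/23101 107847/23101]
step 1: y = z − H·x̄ = [-22272/23101, 43973/23101]
step 1: S = H·P̄·Hᵀ + R = [2885611/23101 1213578/23101; 1213578/23101 1063027/23101]
step 1: K = P̄·Hᵀ·S⁻¹ = [-31303412/69032113 17342856/69032113; -1618104/69032113 -19163223/69032113]
step 1: x' = x̄ + K·y = [32135243/69032113, 31894463/69032113]
step 1: P' = (I − K·H)·P̄ = [70078926/69032113 -23123808/69032113; -23123808/69032113 25550964/69032113]
step 2: x̄ = F·x = [-32616803/69032113, 63788926/69032113]
step 2: P̄ = F·P·Fᵀ + Q = [1079431999/69032113 240946704/69032113; 240946704/69032113 309300195/69032113]
step 2: y = z − H·x̄ = [269440585/69032113, 53302552/69032113]
step 2: S = H·P̄·Hᵀ + R = [7689598747/69032113 3301481394/69032113; 3301481394/69032113 3059830207/69032113]
step 2: K = P̄·Hᵀ·S⁻¹ = [-82480831778/182945104561 45776681100/182945104561; -4401975192/182945104561 -50728903191/182945104561]
step 2: x' = x̄ + K·y = [-373025726101/182945104561, 112698577918/182945104561]
step 2: P' = (I − K·H)·P̄ = [184756822467/182945104561 -61035574800/182945104561; -61035574800/182945104561 67638537588/182945104561]

step 0: x' = [10917/23101, 11179/23101], P' = [26001/23101 -9312/23101; -9312/23101 9636/23101]
step 1: x' = [32135243/69032113, 31894463/69032113], P' = [70078926/69032113 -23123808/69032113; -23123808/69032113 25550964/69032113]
step 2: x' = [-373025726101/182945104561, 112698577918/182945104561], P' = [184756822467/182945104561 -61035574800/182945104561; -61035574800/182945104561 67638537588/182945104561]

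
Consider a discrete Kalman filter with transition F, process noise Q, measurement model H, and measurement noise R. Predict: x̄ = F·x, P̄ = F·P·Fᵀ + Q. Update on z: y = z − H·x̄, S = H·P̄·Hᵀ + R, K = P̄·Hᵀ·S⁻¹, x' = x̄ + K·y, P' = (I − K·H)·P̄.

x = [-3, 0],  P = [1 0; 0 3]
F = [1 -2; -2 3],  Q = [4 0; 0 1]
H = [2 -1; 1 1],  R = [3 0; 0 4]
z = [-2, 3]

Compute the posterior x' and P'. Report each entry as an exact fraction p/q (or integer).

x̄ = F·x = [-3, 6]
P̄ = F·P·Fᵀ + Q = [17 -20; -20 32]
y = z − H·x̄ = [10, 0]
S = H·P̄·Hᵀ + R = [183 -18; -18 13]
K = P̄·Hᵀ·S⁻¹ = [216/685 141/685; -48/137 60/137]
x' = x̄ + K·y = [21/137, 342/137]
P' = (I − K·H)·P̄ = [404/685 32/137; 32/137 208/137]

x' = [21/137, 342/137]
P' = [404/685 32/137; 32/137 208/137]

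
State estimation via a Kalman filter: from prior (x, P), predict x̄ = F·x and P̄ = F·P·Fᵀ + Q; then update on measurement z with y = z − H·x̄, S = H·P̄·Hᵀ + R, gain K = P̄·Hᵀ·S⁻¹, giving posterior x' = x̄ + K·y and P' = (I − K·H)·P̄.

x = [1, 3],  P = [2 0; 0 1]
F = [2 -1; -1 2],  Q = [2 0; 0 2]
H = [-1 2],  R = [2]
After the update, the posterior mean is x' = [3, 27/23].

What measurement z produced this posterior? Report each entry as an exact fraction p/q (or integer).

x̄ = F·x = [-1, 5]
P̄ = F·P·Fᵀ + Q = [11 -6; -6 8]
S = H·P̄·Hᵀ + R = [69]
K = P̄·Hᵀ·S⁻¹ = [-1/3; 22/69]
x' − x̄ = [4, -88/23] = K·y
y = (KᵀK)⁻¹·Kᵀ·(x' − x̄) = [-12]
z = y + H·x̄ = [-12] + [11] = [-1]

z = [-1]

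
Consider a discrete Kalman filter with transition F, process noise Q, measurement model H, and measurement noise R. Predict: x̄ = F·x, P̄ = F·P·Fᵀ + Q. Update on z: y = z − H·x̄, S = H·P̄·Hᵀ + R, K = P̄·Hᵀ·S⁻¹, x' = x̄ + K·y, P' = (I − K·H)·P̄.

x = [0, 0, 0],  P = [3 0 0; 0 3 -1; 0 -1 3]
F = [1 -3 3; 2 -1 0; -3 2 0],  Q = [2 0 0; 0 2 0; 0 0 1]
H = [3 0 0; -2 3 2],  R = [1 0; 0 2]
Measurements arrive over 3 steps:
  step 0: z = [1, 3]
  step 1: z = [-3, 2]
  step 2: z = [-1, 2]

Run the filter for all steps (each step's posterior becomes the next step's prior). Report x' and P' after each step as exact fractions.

step 0: x' = [5307/17798, 8109/8899, 5097/17798], P' = [1935/17798 708/8899 -355/17798; 708/8899 102422/8899 -150930/8899; -355/17798 -150930/8899 454489/17798]
step 1: x' = [-313426193/315930532, -69444389/157965266, 221538087/315930532], P' = [68754443/631861064 22707895/315930532 -5446107/631861064; 22707895/315930532 145891863/157965266 -338801035/315930532; -5446107/631861064 -338801035/315930532 1066668879/631861064]
step 2: x' = [-1061301610814/3120911067341, -4845951422163/3120911067341, 18297441122309/6241822134682], P' = [338823136271/3120911067341 221936648678/3120911067341 -24027152562/3120911067341; 221936648678/3120911067341 2875566867526/3120911067341 -3338748088387/3120911067341; -24027152562/3120911067341 -3338748088387/3120911067341 5258947708579/3120911067341]

step 0: x̄ = F·x = [0, 0, 0]
step 0: P̄ = F·P·Fᵀ + Q = [77 18 -33; 18 17 -24; -33 -24 40]
step 0: y = z − H·x̄ = [1, 3]
step 0: S = H·P̄·Hᵀ + R = [694 -498; -498 383]
step 0: K = P̄·Hᵀ·S⁻¹ = [5805/17798 -83/8899; 2124/8899 1995/8899; -1065/17798 1027/8899]
step 0: x' = x̄ + K·y = [5307/17798, 8109/8899, 5097/17798]
step 0: P' = (I − K·H)·P̄ = [1935/17798 708/8899 -355/17798; 708/8899 102422/8899 -150930/8899; -355/17798 -150930/8899 454489/17798]
step 1: x̄ = F·x = [-14028/8899, -2802/8899, 16515/17798]
step 1: P̄ = F·P·Fᵀ + Q = [5697191/8899 755970/8899 -1513629/8899; 755970/8899 121258/8899 -205693/8899; -1513629/8899 -205693/8899 837597/17798]
step 1: y = z − H·x̄ = [15387/8899, -18367/8899]
step 1: S = H·P̄·Hᵀ + R = [51283618/8899 -36461190/8899; -36461190/8899 26142154/8899]
step 1: K = P̄·Hᵀ·S⁻¹ = [206263329/631861064 -6076865/631861064; 68123685/315930532 76166659/315930532; -16338321/631861064 55711881/631861064]
step 1: x' = x̄ + K·y = [-313426193/315930532, -69444389/157965266, 221538087/315930532]
step 1: P' = (I − K·H)·P̄ = [68754443/631861064 22707895/315930532 -5446107/631861064; 22707895/315930532 145891863/157965266 -338801035/315930532; -5446107/631861064 -338801035/315930532 1066668879/631861064]
step 2: x̄ = F·x = [383927201/157965266, -121990902/78982633, 662501023/315930532]
step 2: P̄ = F·P·Fᵀ + Q = [7019067357/157965266 446303785/78982633 -903086476/78982633; 446303785/78982633 242580524/78982633 -157718879/78982633; -903086476/78982633 -157718879/78982633 3039931379/631861064]
step 2: y = z − H·x̄ = [-1309746869/157965266, 1153229323/157965266]
step 2: S = H·P̄·Hᵀ + R = [63329571479/157965266 -22458986862/78982633; -22458986862/78982633 35751420451/157965266]
step 2: K = P̄·Hᵀ·S⁻¹ = [1016469408813/3120911067341 -29945315816/3120911067341; 665809946034/3120911067341 752665564224/3120911067341; -72081457686/3120911067341 549705457121/6241822134682]
step 2: x' = x̄ + K·y = [-1061301610814/3120911067341, -4845951422163/3120911067341, 18297441122309/6241822134682]
step 2: P' = (I − K·H)·P̄ = [338823136271/3120911067341 221936648678/3120911067341 -24027152562/3120911067341; 221936648678/3120911067341 2875566867526/3120911067341 -3338748088387/3120911067341; -24027152562/3120911067341 -3338748088387/3120911067341 5258947708579/3120911067341]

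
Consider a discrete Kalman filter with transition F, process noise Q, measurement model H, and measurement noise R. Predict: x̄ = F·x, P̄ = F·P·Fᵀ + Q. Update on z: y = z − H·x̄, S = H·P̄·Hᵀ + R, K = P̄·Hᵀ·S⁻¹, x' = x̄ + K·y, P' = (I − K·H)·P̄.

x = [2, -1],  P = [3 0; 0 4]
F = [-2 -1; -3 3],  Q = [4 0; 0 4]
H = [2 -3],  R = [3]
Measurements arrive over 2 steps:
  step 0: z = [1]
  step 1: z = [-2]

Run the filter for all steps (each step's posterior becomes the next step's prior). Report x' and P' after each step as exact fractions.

step 0: x̄ = F·x = [-3, -9]
step 0: P̄ = F·P·Fᵀ + Q = [20 6; 6 67]
step 0: y = z − H·x̄ = [-20]
step 0: S = H·P̄·Hᵀ + R = [614]
step 0: K = P̄·Hᵀ·S⁻¹ = [11/307; -189/614]
step 0: x' = x̄ + K·y = [-1141/307, -873/307]
step 0: P' = (I − K·H)·P̄ = [5898/307 3921/307; 3921/307 5417/614]
step 1: x̄ = F·x = [3155/307, 804/307]
step 1: P̄ = F·P·Fᵀ + Q = [86425/614 30999/614; 30999/614 16217/614]
step 1: y = z − H·x̄ = [-4512/307]
step 1: S = H·P̄·Hᵀ + R = [121507/614]
step 1: K = P̄·Hᵀ·S⁻¹ = [79853/121507; 13347/121507]
step 1: x' = x̄ + K·y = [75107/121507, 122052/121507]
step 1: P' = (I − K·H)·P̄ = [6717819/121507 4398693/121507; 4398693/121507 2919115/121507]

step 0: x' = [-1141/307, -873/307], P' = [5898/307 3921/307; 3921/307 5417/614]
step 1: x' = [75107/121507, 122052/121507], P' = [6717819/121507 4398693/121507; 4398693/121507 2919115/121507]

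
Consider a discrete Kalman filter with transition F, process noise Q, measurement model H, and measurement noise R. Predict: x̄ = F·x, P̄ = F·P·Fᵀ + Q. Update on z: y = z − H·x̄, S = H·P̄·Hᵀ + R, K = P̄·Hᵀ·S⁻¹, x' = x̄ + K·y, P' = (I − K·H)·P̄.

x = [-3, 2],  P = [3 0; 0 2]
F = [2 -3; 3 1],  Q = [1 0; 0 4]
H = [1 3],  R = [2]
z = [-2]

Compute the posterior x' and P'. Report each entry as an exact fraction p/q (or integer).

x̄ = F·x = [-12, -7]
P̄ = F·P·Fᵀ + Q = [31 12; 12 33]
y = z − H·x̄ = [31]
S = H·P̄·Hᵀ + R = [402]
K = P̄·Hᵀ·S⁻¹ = [1/6; 37/134]
x' = x̄ + K·y = [-41/6, 209/134]
P' = (I − K·H)·P̄ = [119/6 -13/2; -13/2 315/134]

x' = [-41/6, 209/134]
P' = [119/6 -13/2; -13/2 315/134]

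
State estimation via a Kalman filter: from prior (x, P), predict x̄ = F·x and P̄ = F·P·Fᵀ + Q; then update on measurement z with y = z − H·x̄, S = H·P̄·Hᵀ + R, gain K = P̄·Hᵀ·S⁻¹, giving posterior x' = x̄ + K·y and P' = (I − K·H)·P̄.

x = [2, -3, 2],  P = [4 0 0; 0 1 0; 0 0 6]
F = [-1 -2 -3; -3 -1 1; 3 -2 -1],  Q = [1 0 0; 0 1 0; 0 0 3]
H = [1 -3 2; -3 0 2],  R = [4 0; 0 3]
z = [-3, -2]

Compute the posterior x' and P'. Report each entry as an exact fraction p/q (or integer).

x' = [828402/249299, 1192733/249299, 1008094/249299]
P' = [1437668/747897 525660/249299 609058/249299; 525660/249299 742772/249299 766056/249299; 609058/249299 766056/249299 934995/249299]

x̄ = F·x = [-2, -1, 10]
P̄ = F·P·Fᵀ + Q = [63 -4 10; -4 44 -40; 10 -40 49]
y = z − H·x̄ = [-24, -28]
S = H·P̄·Hᵀ + R = [1203 171; 171 646]
K = P̄·Hᵀ·S⁻¹ = [4751/39363 -73184/249299; -2244/13121 -14956/249299; 2380/13121 14272/249299]
x' = x̄ + K·y = [828402/249299, 1192733/249299, 1008094/249299]
P' = (I − K·H)·P̄ = [1437668/747897 525660/249299 609058/249299; 525660/249299 742772/249299 766056/249299; 609058/249299 766056/249299 934995/249299]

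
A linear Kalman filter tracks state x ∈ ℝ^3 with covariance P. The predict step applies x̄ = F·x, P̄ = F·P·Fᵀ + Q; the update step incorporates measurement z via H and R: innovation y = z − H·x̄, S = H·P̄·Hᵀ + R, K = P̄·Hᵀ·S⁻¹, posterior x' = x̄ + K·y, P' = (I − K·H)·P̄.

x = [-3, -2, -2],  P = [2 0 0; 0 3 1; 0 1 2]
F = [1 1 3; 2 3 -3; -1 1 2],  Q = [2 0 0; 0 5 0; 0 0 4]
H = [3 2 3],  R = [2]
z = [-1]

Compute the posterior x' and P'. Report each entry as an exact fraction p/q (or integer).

x̄ = F·x = [-11, -6, -3]
P̄ = F·P·Fᵀ + Q = [31 1 18; 1 40 -4; 18 -4 21]
y = z − H·x̄ = [53]
S = H·P̄·Hᵀ + R = [918]
K = P̄·Hᵀ·S⁻¹ = [149/918; 71/918; 109/918]
x' = x̄ + K·y = [-2201/918, -1745/918, 3023/918]
P' = (I − K·H)·P̄ = [6257/918 -9661/918 283/918; -9661/918 31679/918 -11411/918; 283/918 -11411/918 7397/918]

x' = [-2201/918, -1745/918, 3023/918]
P' = [6257/918 -9661/918 283/918; -9661/918 31679/918 -11411/918; 283/918 -11411/918 7397/918]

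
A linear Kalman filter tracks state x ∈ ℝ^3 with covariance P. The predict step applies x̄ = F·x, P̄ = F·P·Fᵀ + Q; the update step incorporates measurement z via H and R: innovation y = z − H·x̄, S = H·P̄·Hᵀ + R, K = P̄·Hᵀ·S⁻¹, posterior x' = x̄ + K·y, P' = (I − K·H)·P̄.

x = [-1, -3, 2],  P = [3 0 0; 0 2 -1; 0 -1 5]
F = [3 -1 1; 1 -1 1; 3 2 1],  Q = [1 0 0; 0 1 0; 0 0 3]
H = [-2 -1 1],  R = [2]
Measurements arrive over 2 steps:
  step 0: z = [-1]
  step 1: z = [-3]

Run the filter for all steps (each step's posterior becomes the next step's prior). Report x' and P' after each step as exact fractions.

step 0: x̄ = F·x = [2, 4, -7]
step 0: P̄ = F·P·Fᵀ + Q = [37 18 27; 18 13 9; 27 9 39]
step 0: y = z − H·x̄ = [14]
step 0: S = H·P̄·Hᵀ + R = [148]
step 0: K = P̄·Hᵀ·S⁻¹ = [-65/148; -10/37; -6/37]
step 0: x' = x̄ + K·y = [-307/74, 8/37, -343/37]
step 0: P' = (I − K·H)·P̄ = [1251/148 16/37 609/37; 16/37 81/37 93/37; 609/37 93/37 1299/37]
step 1: x̄ = F·x = [-1623/74, -1009/74, -1575/74]
step 1: P̄ = F·P·Fᵀ + Q = [30415/148 18017/148 30987/148; 18017/148 10919/148 18353/148; 30987/148 18353/148 35067/148]
step 1: y = z − H·x̄ = [-1451/37]
step 1: S = H·P̄·Hᵀ + R = [19839/37]
step 1: K = P̄·Hᵀ·S⁻¹ = [-11965/19839; -7150/19839; -11315/19839]
step 1: x' = x̄ + K·y = [68209/39678, 19777/39678, 42965/39678]
step 1: P' = (I − K·H)·P̄ = [831305/79356 411899/79356 1978789/79356; 411899/79356 327893/79356 1094491/79356; 1978789/79356 1094491/79356 4961549/79356]

step 0: x' = [-307/74, 8/37, -343/37], P' = [1251/148 16/37 609/37; 16/37 81/37 93/37; 609/37 93/37 1299/37]
step 1: x' = [68209/39678, 19777/39678, 42965/39678], P' = [831305/79356 411899/79356 1978789/79356; 411899/79356 327893/79356 1094491/79356; 1978789/79356 1094491/79356 4961549/79356]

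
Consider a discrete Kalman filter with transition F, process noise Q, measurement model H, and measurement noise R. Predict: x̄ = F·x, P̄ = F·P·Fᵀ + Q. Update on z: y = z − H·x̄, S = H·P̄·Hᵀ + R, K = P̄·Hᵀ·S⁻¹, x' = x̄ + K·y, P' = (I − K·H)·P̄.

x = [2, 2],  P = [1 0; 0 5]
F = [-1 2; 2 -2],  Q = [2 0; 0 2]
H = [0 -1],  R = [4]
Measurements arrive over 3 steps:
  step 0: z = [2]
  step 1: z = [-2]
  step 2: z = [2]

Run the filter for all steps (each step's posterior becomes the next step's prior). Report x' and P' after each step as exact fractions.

step 0: x̄ = F·x = [2, 0]
step 0: P̄ = F·P·Fᵀ + Q = [23 -22; -22 26]
step 0: y = z − H·x̄ = [2]
step 0: S = H·P̄·Hᵀ + R = [30]
step 0: K = P̄·Hᵀ·S⁻¹ = [11/15; -13/15]
step 0: x' = x̄ + K·y = [52/15, -26/15]
step 0: P' = (I − K·H)·P̄ = [103/15 -44/15; -44/15 52/15]
step 1: x̄ = F·x = [-104/15, 52/5]
step 1: P̄ = F·P·Fᵀ + Q = [517/15 -226/5; -226/5 334/5]
step 1: y = z − H·x̄ = [42/5]
step 1: S = H·P̄·Hᵀ + R = [354/5]
step 1: K = P̄·Hᵀ·S⁻¹ = [113/177; -167/177]
step 1: x' = x̄ + K·y = [-278/177, 146/59]
step 1: P' = (I − K·H)·P̄ = [331/59 -452/177; -452/177 668/177]
step 2: x̄ = F·x = [1154/177, -1432/177]
step 2: P̄ = F·P·Fᵀ + Q = [5827/177 -7370/177; -7370/177 3538/59]
step 2: y = z − H·x̄ = [-1078/177]
step 2: S = H·P̄·Hᵀ + R = [3774/59]
step 2: K = P̄·Hᵀ·S⁻¹ = [3685/5661; -1769/1887]
step 2: x' = x̄ + K·y = [43396/16983, -13478/5661]
step 2: P' = (I − K·H)·P̄ = [98783/16983 -14740/5661; -14740/5661 7076/1887]

step 0: x' = [52/15, -26/15], P' = [103/15 -44/15; -44/15 52/15]
step 1: x' = [-278/177, 146/59], P' = [331/59 -452/177; -452/177 668/177]
step 2: x' = [43396/16983, -13478/5661], P' = [98783/16983 -14740/5661; -14740/5661 7076/1887]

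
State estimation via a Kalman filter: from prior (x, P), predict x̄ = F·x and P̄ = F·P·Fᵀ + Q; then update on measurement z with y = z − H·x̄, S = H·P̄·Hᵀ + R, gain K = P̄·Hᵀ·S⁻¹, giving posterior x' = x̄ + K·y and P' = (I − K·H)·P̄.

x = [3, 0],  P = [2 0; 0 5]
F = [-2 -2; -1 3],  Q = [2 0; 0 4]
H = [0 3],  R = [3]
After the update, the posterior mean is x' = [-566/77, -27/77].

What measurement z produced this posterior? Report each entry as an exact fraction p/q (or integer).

x̄ = F·x = [-6, -3]
P̄ = F·P·Fᵀ + Q = [30 -26; -26 51]
S = H·P̄·Hᵀ + R = [462]
K = P̄·Hᵀ·S⁻¹ = [-13/77; 51/154]
x' − x̄ = [-104/77, 204/77] = K·y
y = (KᵀK)⁻¹·Kᵀ·(x' − x̄) = [8]
z = y + H·x̄ = [8] + [-9] = [-1]

z = [-1]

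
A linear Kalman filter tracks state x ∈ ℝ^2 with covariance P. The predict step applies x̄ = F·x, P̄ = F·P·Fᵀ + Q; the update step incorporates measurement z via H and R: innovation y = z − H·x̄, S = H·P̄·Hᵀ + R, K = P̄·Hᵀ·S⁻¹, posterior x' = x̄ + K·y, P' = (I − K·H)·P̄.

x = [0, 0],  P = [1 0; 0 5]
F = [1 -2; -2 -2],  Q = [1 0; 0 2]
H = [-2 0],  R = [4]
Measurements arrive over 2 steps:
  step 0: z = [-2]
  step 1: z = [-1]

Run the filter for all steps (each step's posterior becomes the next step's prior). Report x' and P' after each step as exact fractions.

step 0: x̄ = F·x = [0, 0]
step 0: P̄ = F·P·Fᵀ + Q = [22 18; 18 26]
step 0: y = z − H·x̄ = [-2]
step 0: S = H·P̄·Hᵀ + R = [92]
step 0: K = P̄·Hᵀ·S⁻¹ = [-11/23; -9/23]
step 0: x' = x̄ + K·y = [22/23, 18/23]
step 0: P' = (I − K·H)·P̄ = [22/23 18/23; 18/23 274/23]
step 1: x̄ = F·x = [-14/23, -80/23]
step 1: P̄ = F·P·Fᵀ + Q = [1069/23 1088/23; 1088/23 1374/23]
step 1: y = z − H·x̄ = [-51/23]
step 1: S = H·P̄·Hᵀ + R = [4368/23]
step 1: K = P̄·Hᵀ·S⁻¹ = [-1069/2184; -136/273]
step 1: x' = x̄ + K·y = [347/728, -216/91]
step 1: P' = (I − K·H)·P̄ = [1069/1092 272/273; 272/273 3442/273]

step 0: x' = [22/23, 18/23], P' = [22/23 18/23; 18/23 274/23]
step 1: x' = [347/728, -216/91], P' = [1069/1092 272/273; 272/273 3442/273]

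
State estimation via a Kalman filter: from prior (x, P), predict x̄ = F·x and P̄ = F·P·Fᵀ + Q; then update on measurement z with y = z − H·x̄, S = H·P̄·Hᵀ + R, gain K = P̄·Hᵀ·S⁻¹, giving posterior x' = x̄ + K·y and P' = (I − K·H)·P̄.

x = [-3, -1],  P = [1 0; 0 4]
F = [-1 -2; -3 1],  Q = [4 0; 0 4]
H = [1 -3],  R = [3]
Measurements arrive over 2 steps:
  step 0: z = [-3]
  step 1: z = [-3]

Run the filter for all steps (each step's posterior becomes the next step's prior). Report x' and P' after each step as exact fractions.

step 0: x̄ = F·x = [5, 8]
step 0: P̄ = F·P·Fᵀ + Q = [21 -5; -5 17]
step 0: y = z − H·x̄ = [16]
step 0: S = H·P̄·Hᵀ + R = [207]
step 0: K = P̄·Hᵀ·S⁻¹ = [4/23; -56/207]
step 0: x' = x̄ + K·y = [179/23, 760/207]
step 0: P' = (I − K·H)·P̄ = [339/23 109/23; 109/23 383/207]
step 1: x̄ = F·x = [-3131/207, -4073/207]
step 1: P̄ = F·P·Fᵀ + Q = [9335/207 13292/207; 13292/207 22784/207]
step 1: y = z − H·x̄ = [-9709/207]
step 1: S = H·P̄·Hᵀ + R = [135260/207]
step 1: K = P̄·Hᵀ·S⁻¹ = [-30541/135260; -2753/6763]
step 1: x' = x̄ + K·y = [-613413/135260, -3946/6763]
step 1: P' = (I − K·H)·P̄ = [1593717/135260 28089/6763; 28089/6763 12116/6763]

step 0: x' = [179/23, 760/207], P' = [339/23 109/23; 109/23 383/207]
step 1: x' = [-613413/135260, -3946/6763], P' = [1593717/135260 28089/6763; 28089/6763 12116/6763]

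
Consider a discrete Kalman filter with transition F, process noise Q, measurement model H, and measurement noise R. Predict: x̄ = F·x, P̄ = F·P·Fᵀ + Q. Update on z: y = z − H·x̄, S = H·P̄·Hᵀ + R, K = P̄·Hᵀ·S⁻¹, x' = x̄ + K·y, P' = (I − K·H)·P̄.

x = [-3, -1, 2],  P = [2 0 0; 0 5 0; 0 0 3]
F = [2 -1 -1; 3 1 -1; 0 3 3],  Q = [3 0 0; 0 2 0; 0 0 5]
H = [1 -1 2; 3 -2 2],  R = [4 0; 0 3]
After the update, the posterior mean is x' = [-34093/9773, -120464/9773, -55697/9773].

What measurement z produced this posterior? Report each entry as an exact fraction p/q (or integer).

x̄ = F·x = [-7, -12, 3]
P̄ = F·P·Fᵀ + Q = [19 10 -24; 10 28 6; -24 6 77]
S = H·P̄·Hᵀ + R = [219 143; 143 138]
K = P̄·Hᵀ·S⁻¹ = [-3809/9773 3168/9773; 1174/9773 -2208/9773; 7102/9773 -2402/9773]
x' − x̄ = [34318/9773, -3188/9773, -85016/9773] = K·y
y = (KᵀK)⁻¹·Kᵀ·(x' − x̄) = [-14, -6]
z = y + H·x̄ = [-14, -6] + [11, 9] = [-3, 3]

z = [-3, 3]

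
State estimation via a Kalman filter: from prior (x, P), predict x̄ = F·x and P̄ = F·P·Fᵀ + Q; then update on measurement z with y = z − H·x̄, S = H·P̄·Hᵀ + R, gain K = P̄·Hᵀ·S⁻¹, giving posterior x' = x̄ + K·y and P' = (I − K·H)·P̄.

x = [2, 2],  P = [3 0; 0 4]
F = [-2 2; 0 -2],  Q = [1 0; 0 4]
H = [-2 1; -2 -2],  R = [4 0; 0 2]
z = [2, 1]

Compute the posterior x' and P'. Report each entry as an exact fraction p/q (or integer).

x̄ = F·x = [0, -4]
P̄ = F·P·Fᵀ + Q = [29 -16; -16 20]
y = z − H·x̄ = [6, -7]
S = H·P̄·Hᵀ + R = [204 44; 44 70]
K = P̄·Hᵀ·S⁻¹ = [-1009/3086 -256/1543; 499/1543 -490/1543]
x' = x̄ + K·y = [-1235/1543, 252/1543]
P' = (I − K·H)·P̄ = [758/1543 -502/1543; -502/1543 992/1543]

x' = [-1235/1543, 252/1543]
P' = [758/1543 -502/1543; -502/1543 992/1543]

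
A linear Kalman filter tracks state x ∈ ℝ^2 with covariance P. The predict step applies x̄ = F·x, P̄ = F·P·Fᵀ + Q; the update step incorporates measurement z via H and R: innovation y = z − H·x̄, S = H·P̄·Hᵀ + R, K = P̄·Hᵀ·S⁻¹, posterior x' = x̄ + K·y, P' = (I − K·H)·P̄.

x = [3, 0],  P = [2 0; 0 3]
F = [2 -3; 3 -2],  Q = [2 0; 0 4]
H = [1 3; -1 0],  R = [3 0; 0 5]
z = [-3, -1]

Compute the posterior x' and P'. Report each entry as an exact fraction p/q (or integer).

x̄ = F·x = [6, 9]
P̄ = F·P·Fᵀ + Q = [37 30; 30 34]
y = z − H·x̄ = [-36, 5]
S = H·P̄·Hᵀ + R = [526 -127; -127 42]
K = P̄·Hᵀ·S⁻¹ = [635/5963 -3333/5963; 1734/5963 984/5963]
x' = x̄ + K·y = [-3747/5963, -3837/5963]
P' = (I − K·H)·P̄ = [16665/5963 -4920/5963; -4920/5963 3374/5963]

x' = [-3747/5963, -3837/5963]
P' = [16665/5963 -4920/5963; -4920/5963 3374/5963]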